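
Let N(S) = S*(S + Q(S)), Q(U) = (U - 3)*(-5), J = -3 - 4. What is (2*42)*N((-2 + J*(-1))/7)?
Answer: 5100/7 ≈ 728.57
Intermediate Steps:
J = -7
Q(U) = 15 - 5*U (Q(U) = (-3 + U)*(-5) = 15 - 5*U)
N(S) = S*(15 - 4*S) (N(S) = S*(S + (15 - 5*S)) = S*(15 - 4*S))
(2*42)*N((-2 + J*(-1))/7) = (2*42)*(((-2 - 7*(-1))/7)*(15 - 4*(-2 - 7*(-1))/7)) = 84*(((-2 + 7)*(1/7))*(15 - 4*(-2 + 7)/7)) = 84*((5*(1/7))*(15 - 20/7)) = 84*(5*(15 - 4*5/7)/7) = 84*(5*(15 - 20/7)/7) = 84*((5/7)*(85/7)) = 84*(425/49) = 5100/7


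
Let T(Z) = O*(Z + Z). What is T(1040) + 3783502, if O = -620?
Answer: 2493902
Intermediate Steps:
T(Z) = -1240*Z (T(Z) = -620*(Z + Z) = -1240*Z)
T(1040) + 3783502 = -1240*1040 + 3783502 = -1289600 + 3783502 = 2493902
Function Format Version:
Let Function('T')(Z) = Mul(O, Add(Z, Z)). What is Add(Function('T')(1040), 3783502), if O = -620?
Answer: 2493902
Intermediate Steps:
Function('T')(Z) = Mul(-1240, Z) (Function('T')(Z) = Mul(-620, Add(Z, Z)) = Mul(-620, Mul(2, Z)) = Mul(-1240, Z))
Add(Function('T')(1040), 3783502) = Add(Mul(-1240, 1040), 3783502) = Add(-1289600, 3783502) = 2493902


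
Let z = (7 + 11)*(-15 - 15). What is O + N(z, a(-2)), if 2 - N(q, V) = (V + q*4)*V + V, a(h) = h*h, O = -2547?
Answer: 6075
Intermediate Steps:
a(h) = h²
z = -540 (z = 18*(-30) = -540)
N(q, V) = 2 - V - V*(V + 4*q) (N(q, V) = 2 - ((V + q*4)*V + V) = 2 - ((V + 4*q)*V + V) = 2 - (V*(V + 4*q) + V) = 2 - (V + V*(V + 4*q)) = 2 + (-V - V*(V + 4*q)) = 2 - V - V*(V + 4*q))
O + N(z, a(-2)) = -2547 + (2 - 1*(-2)² - ((-2)²)² - 4*(-2)²*(-540)) = -2547 + (2 - 1*4 - 1*4² - 4*4*(-540)) = -2547 + (2 - 4 - 1*16 + 8640) = -2547 + (2 - 4 - 16 + 8640) = -2547 + 8622 = 6075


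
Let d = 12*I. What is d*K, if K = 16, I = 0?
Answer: 0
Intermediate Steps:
d = 0 (d = 12*0 = 0)
d*K = 0*16 = 0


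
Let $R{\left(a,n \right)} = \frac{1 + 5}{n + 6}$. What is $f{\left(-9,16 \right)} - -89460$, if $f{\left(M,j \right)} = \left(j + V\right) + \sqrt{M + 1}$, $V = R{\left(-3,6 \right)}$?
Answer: $\frac{178953}{2} + 2 i \sqrt{2} \approx 89477.0 + 2.8284 i$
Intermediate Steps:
$R{\left(a,n \right)} = \frac{6}{6 + n}$
$V = \frac{1}{2}$ ($V = \frac{6}{6 + 6} = \frac{6}{12} = 6 \cdot \frac{1}{12} = \frac{1}{2} \approx 0.5$)
$f{\left(M,j \right)} = \frac{1}{2} + j + \sqrt{1 + M}$ ($f{\left(M,j \right)} = \left(j + \frac{1}{2}\right) + \sqrt{M + 1} = \left(\frac{1}{2} + j\right) + \sqrt{1 + M} = \frac{1}{2} + j + \sqrt{1 + M}$)
$f{\left(-9,16 \right)} - -89460 = \left(\frac{1}{2} + 16 + \sqrt{1 - 9}\right) - -89460 = \left(\frac{1}{2} + 16 + \sqrt{-8}\right) + 89460 = \left(\frac{1}{2} + 16 + 2 i \sqrt{2}\right) + 89460 = \left(\frac{33}{2} + 2 i \sqrt{2}\right) + 89460 = \frac{178953}{2} + 2 i \sqrt{2}$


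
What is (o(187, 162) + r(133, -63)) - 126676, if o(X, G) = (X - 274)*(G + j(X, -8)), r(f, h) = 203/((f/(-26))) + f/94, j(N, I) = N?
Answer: -280540003/1786 ≈ -1.5708e+5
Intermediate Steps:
r(f, h) = -5278/f + f/94 (r(f, h) = 203/((f*(-1/26))) + f*(1/94) = 203/((-f/26)) + f/94 = 203*(-26/f) + f/94 = -5278/f + f/94)
o(X, G) = (-274 + X)*(G + X) (o(X, G) = (X - 274)*(G + X) = (-274 + X)*(G + X))
(o(187, 162) + r(133, -63)) - 126676 = ((187**2 - 274*162 - 274*187 + 162*187) + (-5278/133 + (1/94)*133)) - 126676 = ((34969 - 44388 - 51238 + 30294) + (-5278*1/133 + 133/94)) - 126676 = (-30363 + (-754/19 + 133/94)) - 126676 = (-30363 - 68349/1786) - 126676 = -54296667/1786 - 126676 = -280540003/1786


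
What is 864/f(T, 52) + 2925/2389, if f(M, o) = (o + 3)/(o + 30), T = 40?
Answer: 169416747/131395 ≈ 1289.4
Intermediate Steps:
f(M, o) = (3 + o)/(30 + o)
864/f(T, 52) + 2925/2389 = 864/(((3 + 52)/(30 + 52))) + 2925/2389 = 864/((55/82)) + 2925*(1/2389) = 864/(((1/82)*55)) + 2925/2389 = 864/(55/82) + 2925/2389 = 864*(82/55) + 2925/2389 = 70848/55 + 2925/2389 = 169416747/131395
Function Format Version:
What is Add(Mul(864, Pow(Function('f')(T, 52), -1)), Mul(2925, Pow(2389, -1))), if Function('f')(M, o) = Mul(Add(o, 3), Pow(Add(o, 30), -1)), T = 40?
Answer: Rational(169416747, 131395) ≈ 1289.4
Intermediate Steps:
Function('f')(M, o) = Mul(Pow(Add(30, o), -1), Add(3, o)) (Function('f')(M, o) = Mul(Add(3, o), Pow(Add(30, o), -1)) = Mul(Pow(Add(30, o), -1), Add(3, o)))
Add(Mul(864, Pow(Function('f')(T, 52), -1)), Mul(2925, Pow(2389, -1))) = Add(Mul(864, Pow(Mul(Pow(Add(30, 52), -1), Add(3, 52)), -1)), Mul(2925, Pow(2389, -1))) = Add(Mul(864, Pow(Mul(Pow(82, -1), 55), -1)), Mul(2925, Rational(1, 2389))) = Add(Mul(864, Pow(Mul(Rational(1, 82), 55), -1)), Rational(2925, 2389)) = Add(Mul(864, Pow(Rational(55, 82), -1)), Rational(2925, 2389)) = Add(Mul(864, Rational(82, 55)), Rational(2925, 2389)) = Add(Rational(70848, 55), Rational(2925, 2389)) = Rational(169416747, 131395)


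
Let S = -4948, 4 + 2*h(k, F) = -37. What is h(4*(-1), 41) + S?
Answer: -9937/2 ≈ -4968.5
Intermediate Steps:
h(k, F) = -41/2 (h(k, F) = -2 + (1/2)*(-37) = -2 - 37/2 = -41/2)
h(4*(-1), 41) + S = -41/2 - 4948 = -9937/2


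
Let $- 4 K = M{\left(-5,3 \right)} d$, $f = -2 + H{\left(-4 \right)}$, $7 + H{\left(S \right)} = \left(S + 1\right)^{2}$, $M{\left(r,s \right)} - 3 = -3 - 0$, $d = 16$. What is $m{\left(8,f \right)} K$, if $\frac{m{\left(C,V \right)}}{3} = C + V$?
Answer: $0$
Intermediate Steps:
$M{\left(r,s \right)} = 0$ ($M{\left(r,s \right)} = 3 - 3 = 0$)
$H{\left(S \right)} = -7 + \left(1 + S\right)^{2}$ ($H{\left(S \right)} = -7 + \left(S + 1\right)^{2} = -7 + \left(1 + S\right)^{2}$)
$f = 0$ ($f = -2 - \left(7 - \left(1 - 4\right)^{2}\right) = -2 - \left(7 - \left(-3\right)^{2}\right) = -2 + \left(-7 + 9\right) = -2 + 2 = 0$)
$K = 0$ ($K = - \frac{0 \cdot 16}{4} = \left(- \frac{1}{4}\right) 0 = 0$)
$m{\left(C,V \right)} = 3 C + 3 V$ ($m{\left(C,V \right)} = 3 \left(C + V\right) = 3 C + 3 V$)
$m{\left(8,f \right)} K = \left(3 \cdot 8 + 3 \cdot 0\right) 0 = \left(24 + 0\right) 0 = 24 \cdot 0 = 0$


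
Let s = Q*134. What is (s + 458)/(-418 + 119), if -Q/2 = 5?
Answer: 882/299 ≈ 2.9498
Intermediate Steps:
Q = -10 (Q = -2*5 = -10)
s = -1340 (s = -10*134 = -1340)
(s + 458)/(-418 + 119) = (-1340 + 458)/(-418 + 119) = -882/(-299) = -882*(-1/299) = 882/299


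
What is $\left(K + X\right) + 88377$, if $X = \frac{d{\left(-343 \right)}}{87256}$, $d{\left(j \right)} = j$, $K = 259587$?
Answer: $\frac{30361946441}{87256} \approx 3.4796 \cdot 10^{5}$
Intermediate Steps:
$X = - \frac{343}{87256} \approx -0.003931$
$\left(K + X\right) + 88377 = \left(259587 - \frac{343}{87256}\right) + 88377 = \frac{22650522929}{87256} + 88377 = \frac{30361946441}{87256}$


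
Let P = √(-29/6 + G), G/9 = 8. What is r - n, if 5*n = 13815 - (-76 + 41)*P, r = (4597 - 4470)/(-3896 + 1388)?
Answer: -6929731/2508 - 7*√2418/6 ≈ -2820.4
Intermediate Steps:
G = 72 (G = 9*8 = 72)
r = -127/2508 (r = 127/(-2508) = 127*(-1/2508) = -127/2508 ≈ -0.050638)
P = √2418/6 (P = √(-29/6 + 72) = √(403/6) = √2418/6 ≈ 8.1955)
n = 2763 + 7*√2418/6 (n = (13815 - (-76 + 41)*√2418/6)/5 = (13815 - (-35)*√2418/6)/5 = (13815 + 35*√2418/6)/5 = 2763 + 7*√2418/6 ≈ 2820.4)
r - n = -127/2508 - (2763 + 7*√2418/6) = -127/2508 + (-2763 - 7*√2418/6) = -6929731/2508 - 7*√2418/6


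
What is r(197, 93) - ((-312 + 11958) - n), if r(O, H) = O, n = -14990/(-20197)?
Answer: -231220463/20197 ≈ -11448.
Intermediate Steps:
n = 14990/20197 (n = -14990*(-1/20197) = 14990/20197 ≈ 0.74219)
r(197, 93) - ((-312 + 11958) - n) = 197 - ((-312 + 11958) - 1*14990/20197) = 197 - (11646 - 14990/20197) = 197 - 1*235199272/20197 = 197 - 235199272/20197 = -231220463/20197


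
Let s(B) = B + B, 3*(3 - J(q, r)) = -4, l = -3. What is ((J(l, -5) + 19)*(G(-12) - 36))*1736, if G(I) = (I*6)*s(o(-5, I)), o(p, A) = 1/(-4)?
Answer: 0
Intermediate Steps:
J(q, r) = 13/3 (J(q, r) = 3 - 1/3*(-4) = 3 + 4/3 = 13/3)
o(p, A) = -1/4
s(B) = 2*B
G(I) = -3*I (G(I) = (I*6)*(2*(-1/4)) = (6*I)*(-1/2) = -3*I)
((J(l, -5) + 19)*(G(-12) - 36))*1736 = ((13/3 + 19)*(-3*(-12) - 36))*1736 = (70*(36 - 36)/3)*1736 = ((70/3)*0)*1736 = 0*1736 = 0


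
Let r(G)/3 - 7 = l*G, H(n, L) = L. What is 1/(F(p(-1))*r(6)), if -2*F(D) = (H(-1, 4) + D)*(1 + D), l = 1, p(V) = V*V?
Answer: -1/195 ≈ -0.0051282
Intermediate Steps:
p(V) = V**2
r(G) = 21 + 3*G (r(G) = 21 + 3*(1*G) = 21 + 3*G)
F(D) = -(1 + D)*(4 + D)/2 (F(D) = -(4 + D)*(1 + D)/2 = -(1 + D)*(4 + D)/2)
1/(F(p(-1))*r(6)) = 1/((-2 - 5/2*(-1)**2 - ((-1)**2)**2/2)*(21 + 3*6)) = 1/((-2 - 5/2*1 - 1/2*1**2)*(21 + 18)) = 1/((-2 - 5/2 - 1/2*1)*39) = 1/((-2 - 5/2 - 1/2)*39) = 1/(-5*39) = 1/(-195) = -1/195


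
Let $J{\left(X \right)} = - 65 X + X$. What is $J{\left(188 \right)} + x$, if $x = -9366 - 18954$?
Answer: $-40352$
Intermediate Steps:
$J{\left(X \right)} = - 64 X$
$x = -28320$ ($x = -9366 - 18954 = -28320$)
$J{\left(188 \right)} + x = \left(-64\right) 188 - 28320 = -12032 - 28320 = -40352$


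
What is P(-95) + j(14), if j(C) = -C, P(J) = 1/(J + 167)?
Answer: -1007/72 ≈ -13.986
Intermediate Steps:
P(J) = 1/(167 + J)
P(-95) + j(14) = 1/(167 - 95) - 1*14 = 1/72 - 14 = -1007/72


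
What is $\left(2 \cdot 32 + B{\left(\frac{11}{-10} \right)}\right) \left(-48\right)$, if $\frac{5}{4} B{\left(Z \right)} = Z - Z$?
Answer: $-3072$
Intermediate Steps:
$B{\left(Z \right)} = 0$ ($B{\left(Z \right)} = \frac{4 \left(Z - Z\right)}{5} = \frac{4}{5} \cdot 0 = 0$)
$\left(2 \cdot 32 + B{\left(\frac{11}{-10} \right)}\right) \left(-48\right) = \left(2 \cdot 32 + 0\right) \left(-48\right) = \left(64 + 0\right) \left(-48\right) = 64 \left(-48\right) = -3072$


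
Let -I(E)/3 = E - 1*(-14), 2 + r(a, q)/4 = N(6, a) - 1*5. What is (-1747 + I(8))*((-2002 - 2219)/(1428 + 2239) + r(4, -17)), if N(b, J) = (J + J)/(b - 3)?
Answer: 368668111/11001 ≈ 33512.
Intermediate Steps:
N(b, J) = 2*J/(-3 + b) (N(b, J) = (2*J)/(-3 + b) = 2*J/(-3 + b))
r(a, q) = -28 + 8*a/3 (r(a, q) = -8 + 4*(2*a/(-3 + 6) - 1*5) = -8 + 4*(2*a/3 - 5) = -8 + 4*(-5 + 2*a/3) = -8 + (-20 + 8*a/3) = -28 + 8*a/3)
I(E) = -42 - 3*E (I(E) = -3*(E - 1*(-14)) = -3*(E + 14) = -3*(14 + E) = -42 - 3*E)
(-1747 + I(8))*((-2002 - 2219)/(1428 + 2239) + r(4, -17)) = (-1747 + (-42 - 3*8))*((-2002 - 2219)/(1428 + 2239) + (-28 + (8/3)*4)) = (-1747 + (-42 - 24))*(-4221/3667 + (-28 + 32/3)) = (-1747 - 66)*(-4221*1/3667 - 52/3) = -1813*(-4221/3667 - 52/3) = -1813*(-203347/11001) = 368668111/11001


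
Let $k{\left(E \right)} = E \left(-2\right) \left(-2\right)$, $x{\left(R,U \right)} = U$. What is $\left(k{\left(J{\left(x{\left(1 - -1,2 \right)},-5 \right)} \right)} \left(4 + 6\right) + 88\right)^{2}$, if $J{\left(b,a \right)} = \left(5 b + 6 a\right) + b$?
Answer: $399424$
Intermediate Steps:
$J{\left(b,a \right)} = 6 a + 6 b$
$k{\left(E \right)} = 4 E$ ($k{\left(E \right)} = - 2 E \left(-2\right) = 4 E$)
$\left(k{\left(J{\left(x{\left(1 - -1,2 \right)},-5 \right)} \right)} \left(4 + 6\right) + 88\right)^{2} = \left(4 \left(6 \left(-5\right) + 6 \cdot 2\right) \left(4 + 6\right) + 88\right)^{2} = \left(4 \left(-30 + 12\right) 10 + 88\right)^{2} = \left(4 \left(-18\right) 10 + 88\right)^{2} = \left(\left(-72\right) 10 + 88\right)^{2} = \left(-720 + 88\right)^{2} = \left(-632\right)^{2} = 399424$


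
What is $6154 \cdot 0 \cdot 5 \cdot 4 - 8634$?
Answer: $-8634$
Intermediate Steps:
$6154 \cdot 0 \cdot 5 \cdot 4 - 8634 = 6154 \cdot 0 \cdot 4 - 8634 = 6154 \cdot 0 - 8634 = 0 - 8634 = -8634$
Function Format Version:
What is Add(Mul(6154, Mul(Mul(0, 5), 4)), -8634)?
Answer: -8634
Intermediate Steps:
Add(Mul(6154, Mul(Mul(0, 5), 4)), -8634) = Add(Mul(6154, Mul(0, 4)), -8634) = Add(Mul(6154, 0), -8634) = Add(0, -8634) = -8634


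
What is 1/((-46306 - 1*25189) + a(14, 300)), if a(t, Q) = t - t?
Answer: -1/71495 ≈ -1.3987e-5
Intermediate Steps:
a(t, Q) = 0
1/((-46306 - 1*25189) + a(14, 300)) = 1/((-46306 - 1*25189) + 0) = 1/((-46306 - 25189) + 0) = 1/(-71495 + 0) = 1/(-71495) = -1/71495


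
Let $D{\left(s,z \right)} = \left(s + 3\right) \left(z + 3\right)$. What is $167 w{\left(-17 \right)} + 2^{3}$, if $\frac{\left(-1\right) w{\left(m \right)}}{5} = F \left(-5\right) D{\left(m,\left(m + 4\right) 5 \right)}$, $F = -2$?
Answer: $-7247792$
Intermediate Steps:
$D{\left(s,z \right)} = \left(3 + s\right) \left(3 + z\right)$
$w{\left(m \right)} = -3450 - 900 m - 50 m \left(20 + 5 m\right)$ ($w{\left(m \right)} = - 5 \left(-2\right) \left(-5\right) \left(9 + 3 m + 3 \left(m + 4\right) 5 + m \left(m + 4\right) 5\right) = - 5 \cdot 10 \left(9 + 3 m + 3 \left(4 + m\right) 5 + m \left(4 + m\right) 5\right) = - 5 \cdot 10 \left(9 + 3 m + 3 \left(20 + 5 m\right) + m \left(20 + 5 m\right)\right) = - 5 \cdot 10 \left(9 + 3 m + \left(60 + 15 m\right) + m \left(20 + 5 m\right)\right) = - 5 \cdot 10 \left(69 + 18 m + m \left(20 + 5 m\right)\right) = - 5 \left(690 + 180 m + 10 m \left(20 + 5 m\right)\right) = -3450 - 900 m - 50 m \left(20 + 5 m\right)$)
$167 w{\left(-17 \right)} + 2^{3} = 167 \left(-3450 - -32300 - 250 \left(-17\right)^{2}\right) + 2^{3} = 167 \left(-3450 + 32300 - 72250\right) + 8 = 167 \left(-43400\right) + 8 = -7247800 + 8 = -7247792$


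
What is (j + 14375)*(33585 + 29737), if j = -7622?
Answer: 427613466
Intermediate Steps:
(j + 14375)*(33585 + 29737) = (-7622 + 14375)*(33585 + 29737) = 6753*63322 = 427613466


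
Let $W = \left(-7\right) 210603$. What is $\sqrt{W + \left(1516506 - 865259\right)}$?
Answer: $i \sqrt{822974} \approx 907.18 i$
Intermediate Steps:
$W = -1474221$
$\sqrt{W + \left(1516506 - 865259\right)} = \sqrt{-1474221 + \left(1516506 - 865259\right)} = \sqrt{-1474221 + 651247} = \sqrt{-822974} = i \sqrt{822974}$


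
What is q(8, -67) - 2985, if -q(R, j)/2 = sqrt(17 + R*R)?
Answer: -3003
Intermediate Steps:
q(R, j) = -2*sqrt(17 + R**2) (q(R, j) = -2*sqrt(17 + R*R) = -2*sqrt(17 + R**2))
q(8, -67) - 2985 = -2*sqrt(17 + 8**2) - 2985 = -2*sqrt(17 + 64) - 2985 = -2*sqrt(81) - 2985 = -2*9 - 2985 = -18 - 2985 = -3003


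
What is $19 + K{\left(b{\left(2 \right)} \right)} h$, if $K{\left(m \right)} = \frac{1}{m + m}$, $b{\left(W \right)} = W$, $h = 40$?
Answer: $29$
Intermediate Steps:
$K{\left(m \right)} = \frac{1}{2 m}$
$19 + K{\left(b{\left(2 \right)} \right)} h = 19 + \frac{1}{2 \cdot 2} \cdot 40 = 19 + \frac{1}{2} \cdot \frac{1}{2} \cdot 40 = 19 + \frac{1}{4} \cdot 40 = 19 + 10 = 29$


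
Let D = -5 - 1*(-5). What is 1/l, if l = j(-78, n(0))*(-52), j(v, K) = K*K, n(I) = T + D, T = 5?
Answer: -1/1300 ≈ -0.00076923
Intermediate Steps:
D = 0 (D = -5 + 5 = 0)
n(I) = 5 (n(I) = 5 + 0 = 5)
j(v, K) = K²
l = -1300 (l = 5²*(-52) = 25*(-52) = -1300)
1/l = 1/(-1300) = -1/1300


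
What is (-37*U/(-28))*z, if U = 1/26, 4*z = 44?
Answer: 407/728 ≈ 0.55907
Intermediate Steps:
z = 11 (z = (¼)*44 = 11)
U = 1/26 ≈ 0.038462
(-37*U/(-28))*z = -37/(26*(-28))*11 = -37*(-1)/(26*28)*11 = -37*(-1/728)*11 = (37/728)*11 = 407/728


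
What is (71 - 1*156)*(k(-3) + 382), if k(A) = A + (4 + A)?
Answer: -32300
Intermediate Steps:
k(A) = 4 + 2*A
(71 - 1*156)*(k(-3) + 382) = (71 - 1*156)*((4 + 2*(-3)) + 382) = (71 - 156)*((4 - 6) + 382) = -85*(-2 + 382) = -85*380 = -32300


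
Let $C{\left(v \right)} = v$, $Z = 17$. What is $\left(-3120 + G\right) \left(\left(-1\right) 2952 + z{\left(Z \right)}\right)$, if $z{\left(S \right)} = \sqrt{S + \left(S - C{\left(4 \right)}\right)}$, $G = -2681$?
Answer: $17124552 - 5801 \sqrt{30} \approx 1.7093 \cdot 10^{7}$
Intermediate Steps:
$z{\left(S \right)} = \sqrt{-4 + 2 S}$ ($z{\left(S \right)} = \sqrt{S + \left(S - 4\right)} = \sqrt{S + \left(-4 + S\right)} = \sqrt{-4 + 2 S}$)
$\left(-3120 + G\right) \left(\left(-1\right) 2952 + z{\left(Z \right)}\right) = \left(-3120 - 2681\right) \left(\left(-1\right) 2952 + \sqrt{-4 + 2 \cdot 17}\right) = - 5801 \left(-2952 + \sqrt{-4 + 34}\right) = - 5801 \left(-2952 + \sqrt{30}\right) = 17124552 - 5801 \sqrt{30}$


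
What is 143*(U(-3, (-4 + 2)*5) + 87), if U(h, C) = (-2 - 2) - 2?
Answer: 11583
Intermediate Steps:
U(h, C) = -6 (U(h, C) = -4 - 2 = -6)
143*(U(-3, (-4 + 2)*5) + 87) = 143*(-6 + 87) = 143*81 = 11583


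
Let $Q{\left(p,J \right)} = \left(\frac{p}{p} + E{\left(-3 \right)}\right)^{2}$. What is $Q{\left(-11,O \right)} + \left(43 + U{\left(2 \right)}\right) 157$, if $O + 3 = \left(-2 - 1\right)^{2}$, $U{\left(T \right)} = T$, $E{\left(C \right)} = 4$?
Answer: $7090$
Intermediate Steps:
$O = 6$ ($O = -3 + \left(-2 - 1\right)^{2} = -3 + \left(-3\right)^{2} = -3 + 9 = 6$)
$Q{\left(p,J \right)} = 25$ ($Q{\left(p,J \right)} = \left(\frac{p}{p} + 4\right)^{2} = \left(1 + 4\right)^{2} = 5^{2} = 25$)
$Q{\left(-11,O \right)} + \left(43 + U{\left(2 \right)}\right) 157 = 25 + \left(43 + 2\right) 157 = 25 + 45 \cdot 157 = 25 + 7065 = 7090$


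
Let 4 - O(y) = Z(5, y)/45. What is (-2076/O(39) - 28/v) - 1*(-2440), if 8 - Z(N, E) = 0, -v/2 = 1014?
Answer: 41353756/21801 ≈ 1896.9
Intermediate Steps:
v = -2028 (v = -2*1014 = -2028)
Z(N, E) = 8 (Z(N, E) = 8 - 1*0 = 8 + 0 = 8)
O(y) = 172/45 (O(y) = 4 - 8/45 = 172/45)
(-2076/O(39) - 28/v) - 1*(-2440) = (-2076/172/45 - 28/(-2028)) - 1*(-2440) = (-2076*45/172 - 28*(-1/2028)) + 2440 = (-23355/43 + 7/507) + 2440 = -11840684/21801 + 2440 = 41353756/21801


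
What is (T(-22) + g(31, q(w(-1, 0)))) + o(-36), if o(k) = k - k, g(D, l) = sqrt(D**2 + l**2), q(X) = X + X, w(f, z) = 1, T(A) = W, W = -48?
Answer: -48 + sqrt(965) ≈ -16.936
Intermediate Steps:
T(A) = -48
q(X) = 2*X
o(k) = 0
(T(-22) + g(31, q(w(-1, 0)))) + o(-36) = (-48 + sqrt(31**2 + (2*1)**2)) + 0 = (-48 + sqrt(961 + 2**2)) + 0 = (-48 + sqrt(961 + 4)) + 0 = (-48 + sqrt(965)) + 0 = -48 + sqrt(965)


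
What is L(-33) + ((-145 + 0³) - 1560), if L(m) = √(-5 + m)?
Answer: -1705 + I*√38 ≈ -1705.0 + 6.1644*I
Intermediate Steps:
L(-33) + ((-145 + 0³) - 1560) = √(-5 - 33) + ((-145 + 0³) - 1560) = √(-38) + ((-145 + 0) - 1560) = I*√38 + (-145 - 1560) = I*√38 - 1705 = -1705 + I*√38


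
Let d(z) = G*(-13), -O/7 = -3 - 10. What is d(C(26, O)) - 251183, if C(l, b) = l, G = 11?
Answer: -251326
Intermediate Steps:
O = 91 (O = -7*(-3 - 10) = -7*(-13) = 91)
d(z) = -143 (d(z) = 11*(-13) = -143)
d(C(26, O)) - 251183 = -143 - 251183 = -251326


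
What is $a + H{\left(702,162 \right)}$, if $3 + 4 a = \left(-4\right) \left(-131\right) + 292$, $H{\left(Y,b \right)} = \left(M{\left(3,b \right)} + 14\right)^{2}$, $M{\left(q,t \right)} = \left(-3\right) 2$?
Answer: $\frac{1069}{4} \approx 267.25$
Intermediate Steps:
$M{\left(q,t \right)} = -6$
$H{\left(Y,b \right)} = 64$ ($H{\left(Y,b \right)} = \left(-6 + 14\right)^{2} = 8^{2} = 64$)
$a = \frac{813}{4}$ ($a = - \frac{3}{4} + \frac{\left(-4\right) \left(-131\right) + 292}{4} = - \frac{3}{4} + \frac{524 + 292}{4} = - \frac{3}{4} + \frac{1}{4} \cdot 816 = - \frac{3}{4} + 204 = \frac{813}{4} \approx 203.25$)
$a + H{\left(702,162 \right)} = \frac{813}{4} + 64 = \frac{1069}{4}$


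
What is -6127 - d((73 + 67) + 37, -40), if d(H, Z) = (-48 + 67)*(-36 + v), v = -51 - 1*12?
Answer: -4246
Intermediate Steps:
v = -63 (v = -51 - 12 = -63)
d(H, Z) = -1881 (d(H, Z) = (-48 + 67)*(-36 - 63) = 19*(-99) = -1881)
-6127 - d((73 + 67) + 37, -40) = -6127 - 1*(-1881) = -6127 + 1881 = -4246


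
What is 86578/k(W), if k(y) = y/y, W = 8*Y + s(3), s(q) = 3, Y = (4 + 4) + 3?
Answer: 86578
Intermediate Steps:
Y = 11 (Y = 8 + 3 = 11)
W = 91 (W = 8*11 + 3 = 88 + 3 = 91)
k(y) = 1
86578/k(W) = 86578/1 = 86578*1 = 86578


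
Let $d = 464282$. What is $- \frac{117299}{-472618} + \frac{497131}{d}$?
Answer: $\frac{72353218319}{54857007569} \approx 1.3189$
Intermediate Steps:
$- \frac{117299}{-472618} + \frac{497131}{d} = - \frac{117299}{-472618} + \frac{497131}{464282} = \left(-117299\right) \left(- \frac{1}{472618}\right) + 497131 \cdot \frac{1}{464282} = \frac{117299}{472618} + \frac{497131}{464282} = \frac{72353218319}{54857007569}$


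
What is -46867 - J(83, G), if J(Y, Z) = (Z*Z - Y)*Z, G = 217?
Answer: -10247169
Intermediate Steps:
J(Y, Z) = Z*(Z² - Y) (J(Y, Z) = (Z² - Y)*Z = Z*(Z² - Y))
-46867 - J(83, G) = -46867 - 217*(217² - 1*83) = -46867 - 217*(47089 - 83) = -46867 - 217*47006 = -46867 - 1*10200302 = -46867 - 10200302 = -10247169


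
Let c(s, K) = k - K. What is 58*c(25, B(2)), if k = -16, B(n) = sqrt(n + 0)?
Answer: -928 - 58*sqrt(2) ≈ -1010.0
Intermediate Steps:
B(n) = sqrt(n)
c(s, K) = -16 - K
58*c(25, B(2)) = 58*(-16 - sqrt(2)) = -928 - 58*sqrt(2)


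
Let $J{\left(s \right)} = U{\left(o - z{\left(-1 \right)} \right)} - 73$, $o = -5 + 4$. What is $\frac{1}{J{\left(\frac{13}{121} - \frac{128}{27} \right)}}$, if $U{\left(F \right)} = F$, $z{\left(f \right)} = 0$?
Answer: $- \frac{1}{74} \approx -0.013514$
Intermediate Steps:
$o = -1$
$J{\left(s \right)} = -74$ ($J{\left(s \right)} = \left(-1 - 0\right) - 73 = \left(-1 + 0\right) - 73 = -1 - 73 = -74$)
$\frac{1}{J{\left(\frac{13}{121} - \frac{128}{27} \right)}} = \frac{1}{-74} = - \frac{1}{74}$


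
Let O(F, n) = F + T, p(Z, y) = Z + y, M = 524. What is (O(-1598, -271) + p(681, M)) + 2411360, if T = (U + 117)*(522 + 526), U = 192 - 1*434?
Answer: 2279967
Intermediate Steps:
U = -242 (U = 192 - 434 = -242)
T = -131000 (T = (-242 + 117)*(522 + 526) = -125*1048 = -131000)
O(F, n) = -131000 + F (O(F, n) = F - 131000 = -131000 + F)
(O(-1598, -271) + p(681, M)) + 2411360 = ((-131000 - 1598) + (681 + 524)) + 2411360 = (-132598 + 1205) + 2411360 = -131393 + 2411360 = 2279967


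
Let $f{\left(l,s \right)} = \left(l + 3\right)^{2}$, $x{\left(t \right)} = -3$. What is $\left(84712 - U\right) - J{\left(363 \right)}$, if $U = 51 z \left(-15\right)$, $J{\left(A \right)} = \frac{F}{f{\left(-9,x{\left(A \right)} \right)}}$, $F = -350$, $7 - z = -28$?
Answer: $\frac{2006941}{18} \approx 1.115 \cdot 10^{5}$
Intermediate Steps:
$z = 35$ ($z = 7 - -28 = 7 + 28 = 35$)
$f{\left(l,s \right)} = \left(3 + l\right)^{2}$
$J{\left(A \right)} = - \frac{175}{18}$ ($J{\left(A \right)} = - \frac{350}{\left(3 - 9\right)^{2}} = - \frac{350}{\left(-6\right)^{2}} = - \frac{350}{36} = \left(-350\right) \frac{1}{36} = - \frac{175}{18}$)
$U = -26775$ ($U = 51 \cdot 35 \left(-15\right) = 1785 \left(-15\right) = -26775$)
$\left(84712 - U\right) - J{\left(363 \right)} = \left(84712 - -26775\right) - - \frac{175}{18} = \left(84712 + 26775\right) + \frac{175}{18} = 111487 + \frac{175}{18} = \frac{2006941}{18}$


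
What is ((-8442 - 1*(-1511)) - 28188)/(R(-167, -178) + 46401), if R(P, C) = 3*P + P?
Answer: -1211/1577 ≈ -0.76791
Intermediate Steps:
R(P, C) = 4*P
((-8442 - 1*(-1511)) - 28188)/(R(-167, -178) + 46401) = ((-8442 - 1*(-1511)) - 28188)/(4*(-167) + 46401) = ((-8442 + 1511) - 28188)/(-668 + 46401) = (-6931 - 28188)/45733 = -35119*1/45733 = -1211/1577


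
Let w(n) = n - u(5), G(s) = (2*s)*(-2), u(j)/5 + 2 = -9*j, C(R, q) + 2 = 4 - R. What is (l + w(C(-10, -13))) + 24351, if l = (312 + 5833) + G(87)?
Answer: 30395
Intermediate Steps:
C(R, q) = 2 - R (C(R, q) = -2 + (4 - R) = 2 - R)
u(j) = -10 - 45*j (u(j) = -10 + 5*(-9*j) = -10 - 45*j)
G(s) = -4*s
w(n) = 235 + n (w(n) = n - (-10 - 45*5) = n - (-10 - 225) = n - 1*(-235) = n + 235 = 235 + n)
l = 5797 (l = (312 + 5833) - 4*87 = 6145 - 348 = 5797)
(l + w(C(-10, -13))) + 24351 = (5797 + (235 + (2 - 1*(-10)))) + 24351 = (5797 + (235 + (2 + 10))) + 24351 = (5797 + (235 + 12)) + 24351 = (5797 + 247) + 24351 = 6044 + 24351 = 30395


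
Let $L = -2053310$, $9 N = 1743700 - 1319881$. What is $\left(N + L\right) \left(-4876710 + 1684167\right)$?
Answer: $6404940424917$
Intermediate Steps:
$N = 47091$ ($N = \frac{1743700 - 1319881}{9} = \frac{1}{9} \cdot 423819 = 47091$)
$\left(N + L\right) \left(-4876710 + 1684167\right) = \left(47091 - 2053310\right) \left(-4876710 + 1684167\right) = \left(-2006219\right) \left(-3192543\right) = 6404940424917$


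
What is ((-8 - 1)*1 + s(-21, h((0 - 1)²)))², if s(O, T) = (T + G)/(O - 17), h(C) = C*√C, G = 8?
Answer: 123201/1444 ≈ 85.319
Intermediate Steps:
h(C) = C^(3/2)
s(O, T) = (8 + T)/(-17 + O) (s(O, T) = (T + 8)/(O - 17) = (8 + T)/(-17 + O))
((-8 - 1)*1 + s(-21, h((0 - 1)²)))² = ((-8 - 1)*1 + (8 + ((0 - 1)²)^(3/2))/(-17 - 21))² = (-9*1 + (8 + ((-1)²)^(3/2))/(-38))² = (-9 - (8 + 1^(3/2))/38)² = (-9 - (8 + 1)/38)² = (-9 - 1/38*9)² = (-9 - 9/38)² = (-351/38)² = 123201/1444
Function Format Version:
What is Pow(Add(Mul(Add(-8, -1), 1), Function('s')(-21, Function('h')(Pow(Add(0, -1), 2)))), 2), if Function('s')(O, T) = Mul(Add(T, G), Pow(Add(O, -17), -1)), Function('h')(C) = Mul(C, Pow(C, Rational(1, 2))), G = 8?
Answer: Rational(123201, 1444) ≈ 85.319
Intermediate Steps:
Function('h')(C) = Pow(C, Rational(3, 2))
Function('s')(O, T) = Mul(Pow(Add(-17, O), -1), Add(8, T)) (Function('s')(O, T) = Mul(Add(T, 8), Pow(Add(O, -17), -1)) = Mul(Add(8, T), Pow(Add(-17, O), -1)) = Mul(Pow(Add(-17, O), -1), Add(8, T)))
Pow(Add(Mul(Add(-8, -1), 1), Function('s')(-21, Function('h')(Pow(Add(0, -1), 2)))), 2) = Pow(Add(Mul(Add(-8, -1), 1), Mul(Pow(Add(-17, -21), -1), Add(8, Pow(Pow(Add(0, -1), 2), Rational(3, 2))))), 2) = Pow(Add(Mul(-9, 1), Mul(Pow(-38, -1), Add(8, Pow(Pow(-1, 2), Rational(3, 2))))), 2) = Pow(Add(-9, Mul(Rational(-1, 38), Add(8, Pow(1, Rational(3, 2))))), 2) = Pow(Add(-9, Mul(Rational(-1, 38), Add(8, 1))), 2) = Pow(Add(-9, Mul(Rational(-1, 38), 9)), 2) = Pow(Add(-9, Rational(-9, 38)), 2) = Pow(Rational(-351, 38), 2) = Rational(123201, 1444)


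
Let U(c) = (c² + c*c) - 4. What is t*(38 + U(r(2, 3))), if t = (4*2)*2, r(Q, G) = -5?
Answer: 1344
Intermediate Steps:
U(c) = -4 + 2*c² (U(c) = (c² + c²) - 4 = 2*c² - 4 = -4 + 2*c²)
t = 16 (t = 8*2 = 16)
t*(38 + U(r(2, 3))) = 16*(38 + (-4 + 2*(-5)²)) = 16*(38 + (-4 + 2*25)) = 16*(38 + (-4 + 50)) = 16*(38 + 46) = 16*84 = 1344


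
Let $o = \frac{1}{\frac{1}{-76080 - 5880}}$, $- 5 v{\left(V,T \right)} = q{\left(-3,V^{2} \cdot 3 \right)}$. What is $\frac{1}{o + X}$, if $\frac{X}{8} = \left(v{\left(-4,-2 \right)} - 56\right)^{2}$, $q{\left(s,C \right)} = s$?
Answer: $- \frac{25}{1435168} \approx -1.742 \cdot 10^{-5}$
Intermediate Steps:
$v{\left(V,T \right)} = \frac{3}{5}$ ($v{\left(V,T \right)} = \left(- \frac{1}{5}\right) \left(-3\right) = \frac{3}{5}$)
$o = -81960$ ($o = \frac{1}{\frac{1}{-81960}} = \frac{1}{- \frac{1}{81960}} = -81960$)
$X = \frac{613832}{25}$ ($X = 8 \left(\frac{3}{5} - 56\right)^{2} = 8 \left(- \frac{277}{5}\right)^{2} = 8 \cdot \frac{76729}{25} = \frac{613832}{25} \approx 24553.0$)
$\frac{1}{o + X} = \frac{1}{-81960 + \frac{613832}{25}} = \frac{1}{- \frac{1435168}{25}} = - \frac{25}{1435168}$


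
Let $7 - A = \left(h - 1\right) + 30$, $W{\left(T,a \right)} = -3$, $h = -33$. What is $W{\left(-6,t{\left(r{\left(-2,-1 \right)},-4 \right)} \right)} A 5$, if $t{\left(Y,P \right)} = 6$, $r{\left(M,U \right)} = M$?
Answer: $-165$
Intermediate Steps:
$A = 11$ ($A = 7 - \left(\left(-33 - 1\right) + 30\right) = 7 - \left(-34 + 30\right) = 7 - -4 = 7 + 4 = 11$)
$W{\left(-6,t{\left(r{\left(-2,-1 \right)},-4 \right)} \right)} A 5 = \left(-3\right) 11 \cdot 5 = \left(-33\right) 5 = -165$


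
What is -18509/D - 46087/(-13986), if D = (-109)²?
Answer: 288692773/166167666 ≈ 1.7374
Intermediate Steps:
D = 11881
-18509/D - 46087/(-13986) = -18509/11881 - 46087/(-13986) = -18509*1/11881 - 46087*(-1/13986) = -18509/11881 + 46087/13986 = 288692773/166167666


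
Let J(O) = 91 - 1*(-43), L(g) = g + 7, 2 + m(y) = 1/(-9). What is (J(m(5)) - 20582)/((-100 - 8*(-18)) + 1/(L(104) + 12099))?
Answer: -249670080/537241 ≈ -464.73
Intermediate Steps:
m(y) = -19/9 (m(y) = -2 + 1/(-9) = -2 - ⅑ = -19/9)
L(g) = 7 + g
J(O) = 134 (J(O) = 91 + 43 = 134)
(J(m(5)) - 20582)/((-100 - 8*(-18)) + 1/(L(104) + 12099)) = (134 - 20582)/((-100 - 8*(-18)) + 1/((7 + 104) + 12099)) = -20448/((-100 + 144) + 1/(111 + 12099)) = -20448/(44 + 1/12210) = -20448/537241/12210 = -20448*12210/537241 = -249670080/537241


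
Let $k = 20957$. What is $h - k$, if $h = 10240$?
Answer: $-10717$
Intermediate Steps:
$h - k = 10240 - 20957 = -10717$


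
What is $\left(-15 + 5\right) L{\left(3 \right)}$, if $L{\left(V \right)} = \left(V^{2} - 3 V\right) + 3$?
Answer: $-30$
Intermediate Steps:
$L{\left(V \right)} = 3 + V^{2} - 3 V$
$\left(-15 + 5\right) L{\left(3 \right)} = \left(-15 + 5\right) \left(3 + 3^{2} - 9\right) = - 10 \left(3 + 9 - 9\right) = \left(-10\right) 3 = -30$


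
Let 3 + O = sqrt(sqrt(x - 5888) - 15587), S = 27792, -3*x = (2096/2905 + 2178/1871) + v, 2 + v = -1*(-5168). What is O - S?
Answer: -27795 + sqrt(-4144239953230452075 + 358726830*I*sqrt(4180781986986885))/16305765 ≈ -27795.0 + 124.85*I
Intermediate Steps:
v = 5166 (v = -2 - 1*(-5168) = -2 + 5168 = 5166)
x = -28088776036/16305765 (x = -((2096/2905 + 2178/1871) + 5166)/3 = -(10248706/5435255 + 5166)/3 = -1/3*28088776036/5435255 = -28088776036/16305765 ≈ -1722.6)
O = -3 + sqrt(-15587 + 22*I*sqrt(4180781986986885)/16305765) (O = -3 + sqrt(sqrt(-28088776036/16305765 - 5888) - 15587) = -3 + sqrt(sqrt(-124097120356/16305765) - 15587) = -3 + sqrt(22*I*sqrt(4180781986986885)/16305765 - 15587) = -3 + sqrt(-15587 + 22*I*sqrt(4180781986986885)/16305765) ≈ -2.6506 + 124.85*I)
O - S = (-3 + sqrt(-4144239953230452075 + 358726830*I*sqrt(4180781986986885))/16305765) - 1*27792 = (-3 + sqrt(-4144239953230452075 + 358726830*I*sqrt(4180781986986885))/16305765) - 27792 = -27795 + sqrt(-4144239953230452075 + 358726830*I*sqrt(4180781986986885))/16305765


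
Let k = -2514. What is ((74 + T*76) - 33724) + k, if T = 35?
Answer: -33504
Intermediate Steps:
((74 + T*76) - 33724) + k = ((74 + 35*76) - 33724) - 2514 = ((74 + 2660) - 33724) - 2514 = (2734 - 33724) - 2514 = -30990 - 2514 = -33504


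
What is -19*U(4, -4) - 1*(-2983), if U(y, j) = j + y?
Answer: 2983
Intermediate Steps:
-19*U(4, -4) - 1*(-2983) = -19*(-4 + 4) - 1*(-2983) = -19*0 + 2983 = 0 + 2983 = 2983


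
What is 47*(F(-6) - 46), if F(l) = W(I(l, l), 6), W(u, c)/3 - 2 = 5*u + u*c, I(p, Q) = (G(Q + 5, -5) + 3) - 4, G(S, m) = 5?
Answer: 4324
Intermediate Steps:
I(p, Q) = 4 (I(p, Q) = (5 + 3) - 4 = 8 - 4 = 4)
W(u, c) = 6 + 15*u + 3*c*u (W(u, c) = 6 + 3*(5*u + u*c) = 6 + 3*(5*u + c*u) = 6 + (15*u + 3*c*u) = 6 + 15*u + 3*c*u)
F(l) = 138 (F(l) = 6 + 15*4 + 3*6*4 = 6 + 60 + 72 = 138)
47*(F(-6) - 46) = 47*(138 - 46) = 47*92 = 4324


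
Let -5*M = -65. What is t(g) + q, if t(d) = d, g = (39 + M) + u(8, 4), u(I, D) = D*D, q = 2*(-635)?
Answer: -1202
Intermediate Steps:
q = -1270
u(I, D) = D²
M = 13 (M = -⅕*(-65) = 13)
g = 68 (g = (39 + 13) + 4² = 52 + 16 = 68)
t(g) + q = 68 - 1270 = -1202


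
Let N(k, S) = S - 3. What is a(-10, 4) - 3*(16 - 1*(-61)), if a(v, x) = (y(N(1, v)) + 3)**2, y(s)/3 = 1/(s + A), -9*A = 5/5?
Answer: -3109515/13924 ≈ -223.32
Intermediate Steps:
A = -1/9 (A = -5/(9*5) = -1/9*1 = -1/9 ≈ -0.11111)
N(k, S) = -3 + S
y(s) = 3/(-1/9 + s) (y(s) = 3/(s - 1/9) = 3/(-1/9 + s))
a(v, x) = (3 + 27/(-28 + 9*v))**2 (a(v, x) = (27/(-1 + 9*(-3 + v)) + 3)**2 = (27/(-1 + (-27 + 9*v)) + 3)**2 = (27/(-28 + 9*v) + 3)**2 = (3 + 27/(-28 + 9*v))**2)
a(-10, 4) - 3*(16 - 1*(-61)) = 9*(-19 + 9*(-10))**2/(-28 + 9*(-10))**2 - 3*(16 - 1*(-61)) = 9*(-19 - 90)**2/(-28 - 90)**2 - 3*(16 + 61) = 9*(-109)**2/(-118)**2 - 3*77 = 9*(1/13924)*11881 - 231 = 106929/13924 - 231 = -3109515/13924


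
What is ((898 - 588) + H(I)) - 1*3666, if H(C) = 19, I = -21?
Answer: -3337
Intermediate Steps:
((898 - 588) + H(I)) - 1*3666 = ((898 - 588) + 19) - 1*3666 = (310 + 19) - 3666 = 329 - 3666 = -3337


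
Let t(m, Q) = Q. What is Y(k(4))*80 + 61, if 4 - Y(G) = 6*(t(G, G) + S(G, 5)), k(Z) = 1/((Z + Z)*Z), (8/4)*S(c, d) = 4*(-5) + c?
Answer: 10317/2 ≈ 5158.5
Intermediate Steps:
S(c, d) = -10 + c/2 (S(c, d) = (4*(-5) + c)/2 = (-20 + c)/2 = -10 + c/2)
k(Z) = 1/(2*Z**2) (k(Z) = 1/(((2*Z))*Z) = (1/(2*Z))/Z = 1/(2*Z**2))
Y(G) = 64 - 9*G (Y(G) = 4 - 6*(G + (-10 + G/2)) = 4 - 6*(-10 + 3*G/2) = 4 - (-60 + 9*G) = 4 + (60 - 9*G) = 64 - 9*G)
Y(k(4))*80 + 61 = (64 - 9/(2*4**2))*80 + 61 = (64 - 9/(2*16))*80 + 61 = (64 - 9*1/32)*80 + 61 = (64 - 9/32)*80 + 61 = (2039/32)*80 + 61 = 10195/2 + 61 = 10317/2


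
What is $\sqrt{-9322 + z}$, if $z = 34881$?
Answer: $\sqrt{25559} \approx 159.87$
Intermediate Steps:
$\sqrt{-9322 + z} = \sqrt{-9322 + 34881} = \sqrt{25559}$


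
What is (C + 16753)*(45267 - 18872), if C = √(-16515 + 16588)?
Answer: 442195435 + 26395*√73 ≈ 4.4242e+8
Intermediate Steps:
C = √73 ≈ 8.5440
(C + 16753)*(45267 - 18872) = (√73 + 16753)*(45267 - 18872) = (16753 + √73)*26395 = 442195435 + 26395*√73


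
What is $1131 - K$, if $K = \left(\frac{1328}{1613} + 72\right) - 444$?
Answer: $\frac{2423011}{1613} \approx 1502.2$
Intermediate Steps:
$K = - \frac{598708}{1613}$ ($K = \left(1328 \cdot \frac{1}{1613} + 72\right) - 444 = \left(\frac{1328}{1613} + 72\right) - 444 = \frac{117464}{1613} - 444 = - \frac{598708}{1613} \approx -371.18$)
$1131 - K = 1131 - - \frac{598708}{1613} = 1131 + \frac{598708}{1613} = \frac{2423011}{1613}$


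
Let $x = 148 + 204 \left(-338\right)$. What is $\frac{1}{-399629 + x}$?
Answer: $- \frac{1}{468433} \approx -2.1348 \cdot 10^{-6}$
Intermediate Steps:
$x = -68804$ ($x = 148 - 68952 = -68804$)
$\frac{1}{-399629 + x} = \frac{1}{-399629 - 68804} = \frac{1}{-468433} = - \frac{1}{468433}$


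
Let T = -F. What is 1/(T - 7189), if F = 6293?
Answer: -1/13482 ≈ -7.4173e-5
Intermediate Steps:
T = -6293 (T = -1*6293 = -6293)
1/(T - 7189) = 1/(-6293 - 7189) = 1/(-13482) = -1/13482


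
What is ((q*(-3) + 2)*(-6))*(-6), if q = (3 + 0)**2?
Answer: -900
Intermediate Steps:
q = 9 (q = 3**2 = 9)
((q*(-3) + 2)*(-6))*(-6) = ((9*(-3) + 2)*(-6))*(-6) = ((-27 + 2)*(-6))*(-6) = -25*(-6)*(-6) = 150*(-6) = -900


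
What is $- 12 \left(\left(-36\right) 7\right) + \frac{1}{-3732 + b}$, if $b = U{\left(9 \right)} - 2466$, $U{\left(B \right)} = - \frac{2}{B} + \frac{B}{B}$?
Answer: $\frac{168663591}{55775} \approx 3024.0$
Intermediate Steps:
$U{\left(B \right)} = 1 - \frac{2}{B}$ ($U{\left(B \right)} = - \frac{2}{B} + 1 = 1 - \frac{2}{B}$)
$b = - \frac{22187}{9}$ ($b = \frac{-2 + 9}{9} - 2466 = \frac{1}{9} \cdot 7 - 2466 = \frac{7}{9} - 2466 = - \frac{22187}{9} \approx -2465.2$)
$- 12 \left(\left(-36\right) 7\right) + \frac{1}{-3732 + b} = - 12 \left(\left(-36\right) 7\right) + \frac{1}{-3732 - \frac{22187}{9}} = \left(-12\right) \left(-252\right) + \frac{1}{- \frac{55775}{9}} = 3024 - \frac{9}{55775} = \frac{168663591}{55775}$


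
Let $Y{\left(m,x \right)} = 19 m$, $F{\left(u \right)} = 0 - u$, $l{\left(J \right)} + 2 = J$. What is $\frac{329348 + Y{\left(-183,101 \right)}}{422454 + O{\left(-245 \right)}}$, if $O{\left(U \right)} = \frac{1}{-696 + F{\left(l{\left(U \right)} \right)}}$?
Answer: $\frac{146316079}{189681845} \approx 0.77138$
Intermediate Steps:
$l{\left(J \right)} = -2 + J$
$F{\left(u \right)} = - u$
$O{\left(U \right)} = \frac{1}{-694 - U}$ ($O{\left(U \right)} = \frac{1}{-696 - \left(-2 + U\right)} = \frac{1}{-694 - U}$)
$\frac{329348 + Y{\left(-183,101 \right)}}{422454 + O{\left(-245 \right)}} = \frac{329348 + 19 \left(-183\right)}{422454 - \frac{1}{694 - 245}} = \frac{329348 - 3477}{422454 - \frac{1}{449}} = \frac{325871}{422454 - \frac{1}{449}} = \frac{325871}{\frac{189681845}{449}} = 325871 \cdot \frac{449}{189681845} = \frac{146316079}{189681845}$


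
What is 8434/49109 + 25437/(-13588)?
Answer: -1134584441/667293092 ≈ -1.7003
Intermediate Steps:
8434/49109 + 25437/(-13588) = 8434*(1/49109) + 25437*(-1/13588) = 8434/49109 - 25437/13588 = -1134584441/667293092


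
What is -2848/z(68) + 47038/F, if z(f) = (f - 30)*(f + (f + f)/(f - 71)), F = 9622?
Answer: 144617/91409 ≈ 1.5821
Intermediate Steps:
z(f) = (-30 + f)*(f + 2*f/(-71 + f)) (z(f) = (-30 + f)*(f + (2*f)/(-71 + f)) = (-30 + f)*(f + 2*f/(-71 + f)))
-2848/z(68) + 47038/F = -2848*(-71 + 68)/(68*(2070 + 68**2 - 99*68)) + 47038/9622 = -2848*(-3/(68*(2070 + 4624 - 6732))) + 47038*(1/9622) = -2848/(68*(-1/3)*(-38)) + 23519/4811 = -2848/2584/3 + 23519/4811 = -2848*3/2584 + 23519/4811 = -1068/323 + 23519/4811 = 144617/91409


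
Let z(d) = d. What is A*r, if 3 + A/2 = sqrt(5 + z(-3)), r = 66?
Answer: -396 + 132*sqrt(2) ≈ -209.32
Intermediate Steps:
A = -6 + 2*sqrt(2) (A = -6 + 2*sqrt(5 - 3) = -6 + 2*sqrt(2) ≈ -3.1716)
A*r = (-6 + 2*sqrt(2))*66 = -396 + 132*sqrt(2)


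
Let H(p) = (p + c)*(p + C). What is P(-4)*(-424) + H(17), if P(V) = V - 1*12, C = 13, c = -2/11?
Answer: 80174/11 ≈ 7288.5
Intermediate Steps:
c = -2/11 (c = -2*1/11 = -2/11 ≈ -0.18182)
P(V) = -12 + V (P(V) = V - 12 = -12 + V)
H(p) = (13 + p)*(-2/11 + p) (H(p) = (p - 2/11)*(p + 13) = (-2/11 + p)*(13 + p) = (13 + p)*(-2/11 + p))
P(-4)*(-424) + H(17) = (-12 - 4)*(-424) + (-26/11 + 17**2 + (141/11)*17) = -16*(-424) + (-26/11 + 289 + 2397/11) = 6784 + 5550/11 = 80174/11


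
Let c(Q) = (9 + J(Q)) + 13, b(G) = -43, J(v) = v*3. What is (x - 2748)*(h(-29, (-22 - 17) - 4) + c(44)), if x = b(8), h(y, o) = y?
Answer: -348875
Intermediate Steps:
J(v) = 3*v
c(Q) = 22 + 3*Q (c(Q) = (9 + 3*Q) + 13 = 22 + 3*Q)
x = -43
(x - 2748)*(h(-29, (-22 - 17) - 4) + c(44)) = (-43 - 2748)*(-29 + (22 + 3*44)) = -2791*(-29 + (22 + 132)) = -2791*(-29 + 154) = -2791*125 = -348875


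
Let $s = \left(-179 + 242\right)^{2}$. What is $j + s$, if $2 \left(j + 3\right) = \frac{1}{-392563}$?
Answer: $\frac{3113809715}{785126} \approx 3966.0$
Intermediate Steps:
$s = 3969$ ($s = 63^{2} = 3969$)
$j = - \frac{2355379}{785126}$ ($j = -3 + \frac{1}{2 \left(-392563\right)} = -3 + \frac{1}{2} \left(- \frac{1}{392563}\right) = -3 - \frac{1}{785126} = - \frac{2355379}{785126} \approx -3.0$)
$j + s = - \frac{2355379}{785126} + 3969 = \frac{3113809715}{785126}$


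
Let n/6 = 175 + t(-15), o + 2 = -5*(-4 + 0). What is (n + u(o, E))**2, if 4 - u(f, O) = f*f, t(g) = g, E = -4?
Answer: 409600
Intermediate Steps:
o = 18 (o = -2 - 5*(-4 + 0) = -2 - 5*(-4) = -2 + 20 = 18)
u(f, O) = 4 - f**2 (u(f, O) = 4 - f*f = 4 - f**2)
n = 960 (n = 6*(175 - 15) = 6*160 = 960)
(n + u(o, E))**2 = (960 + (4 - 1*18**2))**2 = (960 + (4 - 1*324))**2 = (960 + (4 - 324))**2 = (960 - 320)**2 = 640**2 = 409600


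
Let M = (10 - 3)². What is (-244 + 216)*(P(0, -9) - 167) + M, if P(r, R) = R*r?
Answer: 4725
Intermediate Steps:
M = 49 (M = 7² = 49)
(-244 + 216)*(P(0, -9) - 167) + M = (-244 + 216)*(-9*0 - 167) + 49 = -28*(0 - 167) + 49 = -28*(-167) + 49 = 4676 + 49 = 4725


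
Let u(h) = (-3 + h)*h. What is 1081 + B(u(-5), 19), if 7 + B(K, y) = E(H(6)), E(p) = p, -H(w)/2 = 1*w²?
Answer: 1002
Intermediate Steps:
H(w) = -2*w²
u(h) = h*(-3 + h)
B(K, y) = -79 (B(K, y) = -7 - 2*6² = -7 - 2*36 = -7 - 72 = -79)
1081 + B(u(-5), 19) = 1081 - 79 = 1002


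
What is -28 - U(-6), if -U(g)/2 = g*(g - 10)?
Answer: 164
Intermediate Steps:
U(g) = -2*g*(-10 + g) (U(g) = -2*g*(g - 10) = -2*g*(-10 + g))
-28 - U(-6) = -28 - 2*(-6)*(10 - 1*(-6)) = -28 - 2*(-6)*(10 + 6) = -28 - 2*(-6)*16 = -28 - 1*(-192) = -28 + 192 = 164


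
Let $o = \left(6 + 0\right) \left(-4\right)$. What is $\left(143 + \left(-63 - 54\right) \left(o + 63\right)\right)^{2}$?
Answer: $19536400$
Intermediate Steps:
$o = -24$ ($o = 6 \left(-4\right) = -24$)
$\left(143 + \left(-63 - 54\right) \left(o + 63\right)\right)^{2} = \left(143 + \left(-63 - 54\right) \left(-24 + 63\right)\right)^{2} = \left(143 - 4563\right)^{2} = \left(-4420\right)^{2} = 19536400$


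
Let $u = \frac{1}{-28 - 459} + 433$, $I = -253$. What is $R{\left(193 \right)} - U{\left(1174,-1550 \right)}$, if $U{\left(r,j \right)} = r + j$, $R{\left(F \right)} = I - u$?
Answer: $- \frac{150969}{487} \approx -310.0$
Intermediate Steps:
$u = \frac{210870}{487}$ ($u = \frac{1}{-487} + 433 = - \frac{1}{487} + 433 = \frac{210870}{487} \approx 433.0$)
$R{\left(F \right)} = - \frac{334081}{487}$ ($R{\left(F \right)} = -253 - \frac{210870}{487} = - \frac{334081}{487}$)
$U{\left(r,j \right)} = j + r$
$R{\left(193 \right)} - U{\left(1174,-1550 \right)} = - \frac{334081}{487} - \left(-1550 + 1174\right) = - \frac{334081}{487} - -376 = - \frac{334081}{487} + 376 = - \frac{150969}{487}$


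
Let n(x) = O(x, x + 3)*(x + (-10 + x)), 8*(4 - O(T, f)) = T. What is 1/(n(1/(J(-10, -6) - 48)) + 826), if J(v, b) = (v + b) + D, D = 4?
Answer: 14400/11316179 ≈ 0.0012725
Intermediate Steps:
O(T, f) = 4 - T/8
J(v, b) = 4 + b + v (J(v, b) = (v + b) + 4 = (b + v) + 4 = 4 + b + v)
n(x) = (-10 + 2*x)*(4 - x/8) (n(x) = (4 - x/8)*(x + (-10 + x)) = (4 - x/8)*(-10 + 2*x) = (-10 + 2*x)*(4 - x/8))
1/(n(1/(J(-10, -6) - 48)) + 826) = 1/(-(-32 + 1/((4 - 6 - 10) - 48))*(-5 + 1/((4 - 6 - 10) - 48))/4 + 826) = 1/(-(-32 + 1/(-12 - 48))*(-5 + 1/(-12 - 48))/4 + 826) = 1/(-(-32 + 1/(-60))*(-5 + 1/(-60))/4 + 826) = 1/(-(-32 - 1/60)*(-5 - 1/60)/4 + 826) = 1/(-1/4*(-1921/60)*(-301/60) + 826) = 1/(-578221/14400 + 826) = 1/(11316179/14400) = 14400/11316179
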